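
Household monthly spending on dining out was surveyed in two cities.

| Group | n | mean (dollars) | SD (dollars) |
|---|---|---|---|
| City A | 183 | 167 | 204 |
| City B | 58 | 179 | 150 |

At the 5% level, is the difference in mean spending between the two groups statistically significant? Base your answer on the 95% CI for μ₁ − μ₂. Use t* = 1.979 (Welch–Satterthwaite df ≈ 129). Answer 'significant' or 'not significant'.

not significant

Standard errors of each mean: 204/√183 = 15.0801 and 150/√58 = 19.6960.
SE(x̄₁ − x̄₂) = √(15.0801² + 19.6960²) = 24.8061 for independent samples with unequal variances.
With t* = 1.979, the margin is 1.979 × 24.8061 = 49.0913.
x̄₁ − x̄₂ = 167 − 179 = -12.0000; the interval is -12.0000 ± 49.0913 = (-61.0913, 37.0913).
The interval (-61.0913, 37.0913) contains 0, so the difference is not significant.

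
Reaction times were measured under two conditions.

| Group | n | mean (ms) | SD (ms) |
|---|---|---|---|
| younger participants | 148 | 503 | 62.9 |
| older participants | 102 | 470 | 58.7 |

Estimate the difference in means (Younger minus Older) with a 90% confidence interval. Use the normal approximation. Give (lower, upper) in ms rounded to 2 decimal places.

Standard errors of each mean: 62.9/√148 = 5.1703 and 58.7/√102 = 5.8122.
SE(x̄₁ − x̄₂) = √(5.1703² + 5.8122²) = 7.7791 for independent samples with unequal variances.
With z* = 1.645, the margin is 1.645 × 7.7791 = 12.7966.
x̄₁ − x̄₂ = 503 − 470 = 33.0000; the interval is 33.0000 ± 12.7966 = (20.20, 45.80).

(20.20, 45.80)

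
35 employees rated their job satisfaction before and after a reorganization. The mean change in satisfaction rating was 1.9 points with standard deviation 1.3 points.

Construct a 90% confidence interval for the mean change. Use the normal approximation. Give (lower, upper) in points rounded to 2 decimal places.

(1.54, 2.26)

Paired design: SE = s_d/√n = 1.3/√35 = 0.2197.
z* = 1.645; margin of error = 1.645 × 0.2197 = 0.3614.
1.9 ± 0.3614 → (1.54, 2.26).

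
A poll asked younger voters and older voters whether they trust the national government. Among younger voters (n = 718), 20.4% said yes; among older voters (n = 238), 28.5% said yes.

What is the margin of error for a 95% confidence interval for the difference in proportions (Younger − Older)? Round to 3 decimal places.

Each SE is √(p̂(1−p̂)/n): √(0.2040·0.7960/718) = 0.01504 and √(0.2850·0.7150/238) = 0.02926.
SE(p̂₁ − p̂₂) = √(SE₁² + SE₂²) = √(0.0002262016 + 0.0008561476) = 0.03290, since the two samples are independent.
At 95% confidence z* = 1.960; margin = 1.960 × 0.03290 = 0.06448.

0.064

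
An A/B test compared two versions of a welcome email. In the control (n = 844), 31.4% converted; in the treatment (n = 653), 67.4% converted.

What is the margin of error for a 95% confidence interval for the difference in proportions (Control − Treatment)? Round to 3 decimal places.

SE₁ = √(p̂₁(1−p̂₁)/n₁) = √(0.3140·0.6860/844) = 0.01598; SE₂ = √(0.6740·0.3260/653) = 0.01834.
Independent samples: SE of the difference = √(SE₁² + SE₂²) = √(0.0002553604 + 0.0003363556) = 0.02433.
z* for 95% confidence is 1.960, so the margin of error is 1.960 × 0.02433 = 0.04769.

0.048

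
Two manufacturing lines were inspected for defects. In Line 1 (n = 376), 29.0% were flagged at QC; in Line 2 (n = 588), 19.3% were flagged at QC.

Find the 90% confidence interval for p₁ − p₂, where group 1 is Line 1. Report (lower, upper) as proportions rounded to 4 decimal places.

(0.0501, 0.1439)

SE₁ = √(p̂₁(1−p̂₁)/n₁) = √(0.2900·0.7100/376) = 0.02340; SE₂ = √(0.1930·0.8070/588) = 0.01628.
Independent samples: SE of the difference = √(SE₁² + SE₂²) = √(0.00054756 + 0.0002650384) = 0.02851.
z* for 90% confidence is 1.645, so the margin of error is 1.645 × 0.02851 = 0.04690.
Point estimate p̂₁ − p̂₂ = 0.2900 − 0.1930 = 0.0970.
0.0970 ± 0.04690 → (0.0501, 0.1439).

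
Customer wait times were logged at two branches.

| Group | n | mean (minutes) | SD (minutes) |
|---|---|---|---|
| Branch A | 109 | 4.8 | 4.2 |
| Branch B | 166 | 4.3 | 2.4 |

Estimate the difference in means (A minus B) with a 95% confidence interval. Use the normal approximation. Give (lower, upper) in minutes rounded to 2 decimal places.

(-0.37, 1.37)

SE₁ = s₁/√n₁ = 4.2/√109 = 0.4023; SE₂ = 2.4/√166 = 0.1863.
Independent samples, unequal variances: SE_diff = √(SE₁² + SE₂²) = √(0.16184529 + 0.03470769) = 0.4433.
z* = 1.960, so margin of error = 1.960 × 0.4433 = 0.8689.
Difference in means = 4.8 − 4.3 = 0.5000.
0.5000 ± 0.8689 → (-0.37, 1.37).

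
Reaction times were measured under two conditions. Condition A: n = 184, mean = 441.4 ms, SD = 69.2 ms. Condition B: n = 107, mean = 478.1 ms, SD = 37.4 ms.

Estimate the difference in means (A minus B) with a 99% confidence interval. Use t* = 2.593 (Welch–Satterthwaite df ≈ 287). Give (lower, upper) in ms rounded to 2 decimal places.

(-52.91, -20.49)

SE₁ = s₁/√n₁ = 69.2/√184 = 5.1015; SE₂ = 37.4/√107 = 3.6156.
Independent samples, unequal variances: SE_diff = √(SE₁² + SE₂²) = √(26.02530225 + 13.07256336) = 6.2528.
t* = 2.593, so margin of error = 2.593 × 6.2528 = 16.2135.
Difference in means = 441.4 − 478.1 = -36.7000.
-36.7000 ± 16.2135 → (-52.91, -20.49).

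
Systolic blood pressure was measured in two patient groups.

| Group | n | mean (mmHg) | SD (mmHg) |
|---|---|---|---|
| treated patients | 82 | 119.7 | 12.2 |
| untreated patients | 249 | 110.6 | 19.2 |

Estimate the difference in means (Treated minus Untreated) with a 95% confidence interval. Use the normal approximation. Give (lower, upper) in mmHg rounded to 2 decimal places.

(5.54, 12.66)

SE₁ = s₁/√n₁ = 12.2/√82 = 1.3473; SE₂ = 19.2/√249 = 1.2168.
Independent samples, unequal variances: SE_diff = √(SE₁² + SE₂²) = √(1.81521729 + 1.48060224) = 1.8154.
z* = 1.960, so margin of error = 1.960 × 1.8154 = 3.5582.
Difference in means = 119.7 − 110.6 = 9.1000.
9.1000 ± 3.5582 → (5.54, 12.66).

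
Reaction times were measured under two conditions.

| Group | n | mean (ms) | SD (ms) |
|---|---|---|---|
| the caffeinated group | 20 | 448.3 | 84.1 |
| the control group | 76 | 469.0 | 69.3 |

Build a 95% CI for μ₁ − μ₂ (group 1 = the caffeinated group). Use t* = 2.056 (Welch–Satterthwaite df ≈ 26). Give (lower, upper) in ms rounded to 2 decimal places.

SE₁ = s₁/√n₁ = 84.1/√20 = 18.8053; SE₂ = 69.3/√76 = 7.9493.
Independent samples, unequal variances: SE_diff = √(SE₁² + SE₂²) = √(353.63930809 + 63.19137049) = 20.4164.
t* = 2.056, so margin of error = 2.056 × 20.4164 = 41.9761.
Difference in means = 448.3 − 469.0 = -20.7000.
-20.7000 ± 41.9761 → (-62.68, 21.28).

(-62.68, 21.28)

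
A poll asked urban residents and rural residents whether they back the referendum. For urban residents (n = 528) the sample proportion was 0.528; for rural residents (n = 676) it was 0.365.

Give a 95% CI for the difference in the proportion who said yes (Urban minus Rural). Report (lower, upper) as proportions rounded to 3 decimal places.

(0.107, 0.219)

Each SE is √(p̂(1−p̂)/n): √(0.5280·0.4720/528) = 0.02173 and √(0.3650·0.6350/676) = 0.01852.
SE(p̂₁ − p̂₂) = √(SE₁² + SE₂²) = √(0.0004721929 + 0.0003429904) = 0.02855, since the two samples are independent.
At 95% confidence z* = 1.960; margin = 1.960 × 0.02855 = 0.05596.
The difference is 0.5280 − 0.3650 = 0.1630, so the interval is 0.1630 ± 0.05596 = (0.107, 0.219).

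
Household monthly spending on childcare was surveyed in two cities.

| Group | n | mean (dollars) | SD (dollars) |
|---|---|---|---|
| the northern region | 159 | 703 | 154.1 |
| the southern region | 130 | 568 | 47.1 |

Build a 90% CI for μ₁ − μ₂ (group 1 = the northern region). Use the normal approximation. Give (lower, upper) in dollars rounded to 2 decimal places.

Standard errors of each mean: 154.1/√159 = 12.2209 and 47.1/√130 = 4.1309.
SE(x̄₁ − x̄₂) = √(12.2209² + 4.1309²) = 12.9002 for independent samples with unequal variances.
With z* = 1.645, the margin is 1.645 × 12.9002 = 21.2208.
x̄₁ − x̄₂ = 703 − 568 = 135.0000; the interval is 135.0000 ± 21.2208 = (113.78, 156.22).

(113.78, 156.22)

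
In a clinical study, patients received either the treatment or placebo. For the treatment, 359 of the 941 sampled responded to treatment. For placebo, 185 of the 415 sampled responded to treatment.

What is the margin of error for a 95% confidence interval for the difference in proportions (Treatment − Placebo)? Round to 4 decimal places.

0.0570

p̂₁ = 359/941 = 0.3815 and p̂₂ = 185/415 = 0.4458.
SE₁ = √(p̂₁(1−p̂₁)/n₁) = √(0.3815·0.6185/941) = 0.01584; SE₂ = √(0.4458·0.5542/415) = 0.02440.
Independent samples: SE of the difference = √(SE₁² + SE₂²) = √(0.0002509056 + 0.00059536) = 0.02909.
z* for 95% confidence is 1.960, so the margin of error is 1.960 × 0.02909 = 0.05702.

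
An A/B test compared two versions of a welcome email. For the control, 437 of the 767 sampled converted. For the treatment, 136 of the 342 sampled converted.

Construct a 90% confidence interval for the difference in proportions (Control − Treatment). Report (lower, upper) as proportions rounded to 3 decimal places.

(0.120, 0.225)

First, p̂₁ = 437/767 = 0.5698; p̂₂ = 136/342 = 0.3977.
The two standard errors are √(0.5698×0.4302/767) = 0.01788 and √(0.3977×0.6023/342) = 0.02646.
Because the samples are independent, SE_diff = √(0.01788² + 0.02646²) = 0.03193.
Using z* = 1.645 for 90%, ME = 1.645 × 0.03193 = 0.05252.
p̂₁ − p̂₂ = 0.1721; interval 0.1721 ± 0.05252 gives (0.120, 0.225).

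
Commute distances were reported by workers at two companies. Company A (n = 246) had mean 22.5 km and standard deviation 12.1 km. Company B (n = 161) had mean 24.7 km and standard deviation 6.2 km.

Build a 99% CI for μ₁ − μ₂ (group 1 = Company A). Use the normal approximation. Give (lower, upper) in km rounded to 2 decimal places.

SE₁ = s₁/√n₁ = 12.1/√246 = 0.7715; SE₂ = 6.2/√161 = 0.4886.
Independent samples, unequal variances: SE_diff = √(SE₁² + SE₂²) = √(0.59521225 + 0.23872996) = 0.9132.
z* = 2.576, so margin of error = 2.576 × 0.9132 = 2.3524.
Difference in means = 22.5 − 24.7 = -2.2000.
-2.2000 ± 2.3524 → (-4.55, 0.15).

(-4.55, 0.15)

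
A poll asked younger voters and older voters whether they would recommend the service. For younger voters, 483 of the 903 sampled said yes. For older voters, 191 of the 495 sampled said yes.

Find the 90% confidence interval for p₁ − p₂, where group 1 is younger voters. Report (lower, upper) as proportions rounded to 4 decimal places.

(0.1038, 0.1942)

Sample proportions: 483/903 = 0.5349, 191/495 = 0.3859.
Each SE is √(p̂(1−p̂)/n): √(0.5349·0.4651/903) = 0.01660 and √(0.3859·0.6141/495) = 0.02188.
SE(p̂₁ − p̂₂) = √(SE₁² + SE₂²) = √(0.00027556 + 0.0004787344) = 0.02746, since the two samples are independent.
At 90% confidence z* = 1.645; margin = 1.645 × 0.02746 = 0.04517.
The difference is 0.5349 − 0.3859 = 0.1490, so the interval is 0.1490 ± 0.04517 = (0.1038, 0.1942).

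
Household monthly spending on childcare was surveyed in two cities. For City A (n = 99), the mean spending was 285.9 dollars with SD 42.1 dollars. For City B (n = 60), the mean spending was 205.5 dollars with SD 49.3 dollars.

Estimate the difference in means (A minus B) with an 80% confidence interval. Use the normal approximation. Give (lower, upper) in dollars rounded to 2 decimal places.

(70.60, 90.20)

Per-group SEs: s₁/√n₁ = 42.1/√99 = 4.2312, s₂/√n₂ = 49.3/√60 = 6.3646.
Unpooled SE of the difference: √(17.90305344 + 40.50813316) = 7.6427.
Margin of error = z* · SE = 1.282 × 7.6427 = 9.7979.
x̄₁ − x̄₂ = 285.9 − 205.5 = 80.4000.
CI: 80.4000 ± 9.7979 = (70.60, 90.20).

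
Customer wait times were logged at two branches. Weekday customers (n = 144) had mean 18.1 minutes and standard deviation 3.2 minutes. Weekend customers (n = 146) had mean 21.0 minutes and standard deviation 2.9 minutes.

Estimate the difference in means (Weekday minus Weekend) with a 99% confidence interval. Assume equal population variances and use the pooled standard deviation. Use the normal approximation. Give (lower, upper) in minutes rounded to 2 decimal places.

(-3.82, -1.98)

Pooled variance s_p² = [143·3.2² + 145·2.9²] / (144+146−2) = 9.3186, so s_p = 3.0526.
SE_diff = s_p·√(1/n₁ + 1/n₂) = 3.0526·√(1/144 + 1/146) = 0.3585.
z* = 2.576; margin = 2.576 × 0.3585 = 0.9235.
Difference = 18.1 − 21.0 = -2.9000.
-2.9000 ± 0.9235 → (-3.82, -1.98).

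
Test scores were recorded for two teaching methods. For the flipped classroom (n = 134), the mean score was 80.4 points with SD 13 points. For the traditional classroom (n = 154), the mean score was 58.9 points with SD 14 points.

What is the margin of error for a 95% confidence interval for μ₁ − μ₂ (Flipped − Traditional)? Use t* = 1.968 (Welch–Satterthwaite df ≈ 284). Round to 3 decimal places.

SE₁ = s₁/√n₁ = 13/√134 = 1.1230; SE₂ = 14/√154 = 1.1282.
Independent samples, unequal variances: SE_diff = √(SE₁² + SE₂²) = √(1.261129 + 1.27283524) = 1.5918.
t* = 1.968, so margin of error = 1.968 × 1.5918 = 3.1327.

3.133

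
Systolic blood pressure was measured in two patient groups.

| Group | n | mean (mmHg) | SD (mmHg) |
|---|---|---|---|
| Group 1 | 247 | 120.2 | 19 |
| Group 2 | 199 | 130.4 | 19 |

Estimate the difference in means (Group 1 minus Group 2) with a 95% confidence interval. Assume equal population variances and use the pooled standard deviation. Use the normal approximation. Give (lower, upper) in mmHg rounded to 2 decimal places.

(-13.75, -6.65)

Pooled variance s_p² = [246·19² + 198·19²] / (247+199−2) = 361.0000, so s_p = 19.0000.
SE_diff = s_p·√(1/n₁ + 1/n₂) = 19.0000·√(1/247 + 1/199) = 1.8099.
z* = 1.960; margin = 1.960 × 1.8099 = 3.5474.
Difference = 120.2 − 130.4 = -10.2000.
-10.2000 ± 3.5474 → (-13.75, -6.65).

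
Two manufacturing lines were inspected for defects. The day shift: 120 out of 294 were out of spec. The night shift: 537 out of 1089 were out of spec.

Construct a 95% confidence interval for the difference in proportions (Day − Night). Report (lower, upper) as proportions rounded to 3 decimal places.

p̂₁ = 120/294 = 0.4082 and p̂₂ = 537/1089 = 0.4931.
SE₁ = √(p̂₁(1−p̂₁)/n₁) = √(0.4082·0.5918/294) = 0.02866; SE₂ = √(0.4931·0.5069/1089) = 0.01515.
Independent samples: SE of the difference = √(SE₁² + SE₂²) = √(0.0008213956 + 0.0002295225) = 0.03242.
z* for 95% confidence is 1.960, so the margin of error is 1.960 × 0.03242 = 0.06354.
Point estimate p̂₁ − p̂₂ = 0.4082 − 0.4931 = -0.0849.
-0.0849 ± 0.06354 → (-0.148, -0.021).

(-0.148, -0.021)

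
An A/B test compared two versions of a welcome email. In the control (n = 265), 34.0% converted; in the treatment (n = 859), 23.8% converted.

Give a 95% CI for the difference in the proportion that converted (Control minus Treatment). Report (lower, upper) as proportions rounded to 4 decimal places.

SE₁ = √(p̂₁(1−p̂₁)/n₁) = √(0.3400·0.6600/265) = 0.02910; SE₂ = √(0.2380·0.7620/859) = 0.01453.
Independent samples: SE of the difference = √(SE₁² + SE₂²) = √(0.00084681 + 0.0002111209) = 0.03253.
z* for 95% confidence is 1.960, so the margin of error is 1.960 × 0.03253 = 0.06376.
Point estimate p̂₁ − p̂₂ = 0.3400 − 0.2380 = 0.1020.
0.1020 ± 0.06376 → (0.0382, 0.1658).

(0.0382, 0.1658)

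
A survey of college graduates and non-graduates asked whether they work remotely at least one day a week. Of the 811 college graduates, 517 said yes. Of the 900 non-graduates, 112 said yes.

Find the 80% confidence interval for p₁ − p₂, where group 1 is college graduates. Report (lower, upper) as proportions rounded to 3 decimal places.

(0.487, 0.539)

Sample proportions: 517/811 = 0.6375, 112/900 = 0.1244.
Each SE is √(p̂(1−p̂)/n): √(0.6375·0.3625/811) = 0.01688 and √(0.1244·0.8756/900) = 0.01100.
SE(p̂₁ − p̂₂) = √(SE₁² + SE₂²) = √(0.0002849344 + 0.000121) = 0.02015, since the two samples are independent.
At 80% confidence z* = 1.282; margin = 1.282 × 0.02015 = 0.02583.
The difference is 0.6375 − 0.1244 = 0.5131, so the interval is 0.5131 ± 0.02583 = (0.487, 0.539).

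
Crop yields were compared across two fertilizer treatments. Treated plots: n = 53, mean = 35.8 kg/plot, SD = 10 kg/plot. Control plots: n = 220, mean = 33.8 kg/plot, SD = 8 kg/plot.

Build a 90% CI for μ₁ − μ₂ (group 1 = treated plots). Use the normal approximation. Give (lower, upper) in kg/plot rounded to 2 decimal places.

Standard errors of each mean: 10/√53 = 1.3736 and 8/√220 = 0.5394.
SE(x̄₁ − x̄₂) = √(1.3736² + 0.5394²) = 1.4757 for independent samples with unequal variances.
With z* = 1.645, the margin is 1.645 × 1.4757 = 2.4275.
x̄₁ − x̄₂ = 35.8 − 33.8 = 2.0000; the interval is 2.0000 ± 2.4275 = (-0.43, 4.43).

(-0.43, 4.43)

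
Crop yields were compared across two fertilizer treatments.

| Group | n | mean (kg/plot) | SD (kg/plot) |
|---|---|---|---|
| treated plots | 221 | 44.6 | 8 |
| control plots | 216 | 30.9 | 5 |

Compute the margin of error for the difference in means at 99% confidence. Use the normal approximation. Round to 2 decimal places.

1.64

Per-group SEs: s₁/√n₁ = 8/√221 = 0.5381, s₂/√n₂ = 5/√216 = 0.3402.
Unpooled SE of the difference: √(0.28955161 + 0.11573604) = 0.6366.
Margin of error = z* · SE = 2.576 × 0.6366 = 1.6399.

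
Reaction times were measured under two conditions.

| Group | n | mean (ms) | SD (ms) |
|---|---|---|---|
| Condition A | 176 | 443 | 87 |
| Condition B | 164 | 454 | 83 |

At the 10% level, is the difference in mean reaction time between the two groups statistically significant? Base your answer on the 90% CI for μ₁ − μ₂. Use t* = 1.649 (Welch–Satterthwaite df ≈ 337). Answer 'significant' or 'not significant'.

not significant

Standard errors of each mean: 87/√176 = 6.5579 and 83/√164 = 6.4812.
SE(x̄₁ − x̄₂) = √(6.5579² + 6.4812²) = 9.2202 for independent samples with unequal variances.
With t* = 1.649, the margin is 1.649 × 9.2202 = 15.2041.
x̄₁ − x̄₂ = 443 − 454 = -11.0000; the interval is -11.0000 ± 15.2041 = (-26.2041, 4.2041).
The interval (-26.2041, 4.2041) contains 0, so the difference is not significant.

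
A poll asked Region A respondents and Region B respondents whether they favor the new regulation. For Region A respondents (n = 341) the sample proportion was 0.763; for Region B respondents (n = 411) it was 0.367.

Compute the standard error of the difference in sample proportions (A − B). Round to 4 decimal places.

The two standard errors are √(0.7630×0.2370/341) = 0.02303 and √(0.3670×0.6330/411) = 0.02377.
Because the samples are independent, SE_diff = √(0.02303² + 0.02377²) = 0.03310.

0.0331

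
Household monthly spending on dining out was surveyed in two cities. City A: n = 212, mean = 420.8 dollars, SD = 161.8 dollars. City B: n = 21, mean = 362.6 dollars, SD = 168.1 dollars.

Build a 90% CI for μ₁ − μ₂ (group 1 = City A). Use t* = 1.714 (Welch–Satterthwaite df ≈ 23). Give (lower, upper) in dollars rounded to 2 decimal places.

Standard errors of each mean: 161.8/√212 = 11.1125 and 168.1/√21 = 36.6824.
SE(x̄₁ − x̄₂) = √(11.1125² + 36.6824²) = 38.3287 for independent samples with unequal variances.
With t* = 1.714, the margin is 1.714 × 38.3287 = 65.6954.
x̄₁ − x̄₂ = 420.8 − 362.6 = 58.2000; the interval is 58.2000 ± 65.6954 = (-7.50, 123.90).

(-7.50, 123.90)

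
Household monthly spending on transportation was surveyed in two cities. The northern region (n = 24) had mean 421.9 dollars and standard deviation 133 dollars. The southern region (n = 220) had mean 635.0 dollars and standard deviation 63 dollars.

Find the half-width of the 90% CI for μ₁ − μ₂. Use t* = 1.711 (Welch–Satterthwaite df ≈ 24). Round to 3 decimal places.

47.016

Standard errors of each mean: 133/√24 = 27.1485 and 63/√220 = 4.2475.
SE(x̄₁ − x̄₂) = √(27.1485² + 4.2475²) = 27.4788 for independent samples with unequal variances.
With t* = 1.711, the margin is 1.711 × 27.4788 = 47.0162.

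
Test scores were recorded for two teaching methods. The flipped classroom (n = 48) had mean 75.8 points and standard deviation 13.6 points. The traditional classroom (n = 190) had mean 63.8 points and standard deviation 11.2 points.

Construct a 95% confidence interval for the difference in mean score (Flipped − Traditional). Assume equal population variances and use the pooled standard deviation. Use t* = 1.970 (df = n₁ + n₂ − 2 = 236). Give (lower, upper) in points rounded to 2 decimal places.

s_p = √[((n₁−1)s₁² + (n₂−1)s₂²)/(n₁+n₂−2)] = √[(47·13.6² + 189·11.2²)/236] = 11.7172.
SE = 11.7172·√(1/48 + 1/190) = 1.8928.
With t* = 1.970, margin = 1.970 × 1.8928 = 3.7288.
x̄₁ − x̄₂ = 75.8 − 63.8 = 12.0000; interval 12.0000 ± 3.7288 = (8.27, 15.73).

(8.27, 15.73)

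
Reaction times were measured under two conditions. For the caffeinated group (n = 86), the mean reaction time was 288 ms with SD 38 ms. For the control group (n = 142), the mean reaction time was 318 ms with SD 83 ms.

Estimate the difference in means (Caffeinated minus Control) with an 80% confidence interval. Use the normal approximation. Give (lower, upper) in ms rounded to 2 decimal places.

Standard errors of each mean: 38/√86 = 4.0976 and 83/√142 = 6.9652.
SE(x̄₁ − x̄₂) = √(4.0976² + 6.9652²) = 8.0811 for independent samples with unequal variances.
With z* = 1.282, the margin is 1.282 × 8.0811 = 10.3600.
x̄₁ − x̄₂ = 288 − 318 = -30.0000; the interval is -30.0000 ± 10.3600 = (-40.36, -19.64).

(-40.36, -19.64)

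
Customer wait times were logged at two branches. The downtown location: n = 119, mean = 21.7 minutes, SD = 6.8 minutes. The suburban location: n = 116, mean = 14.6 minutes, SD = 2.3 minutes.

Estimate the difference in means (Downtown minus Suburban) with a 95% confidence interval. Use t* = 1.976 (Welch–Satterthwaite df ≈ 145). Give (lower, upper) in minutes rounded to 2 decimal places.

Per-group SEs: s₁/√n₁ = 6.8/√119 = 0.6234, s₂/√n₂ = 2.3/√116 = 0.2135.
Unpooled SE of the difference: √(0.38862756 + 0.04558225) = 0.6589.
Margin of error = t* · SE = 1.976 × 0.6589 = 1.3020.
x̄₁ − x̄₂ = 21.7 − 14.6 = 7.1000.
CI: 7.1000 ± 1.3020 = (5.80, 8.40).

(5.80, 8.40)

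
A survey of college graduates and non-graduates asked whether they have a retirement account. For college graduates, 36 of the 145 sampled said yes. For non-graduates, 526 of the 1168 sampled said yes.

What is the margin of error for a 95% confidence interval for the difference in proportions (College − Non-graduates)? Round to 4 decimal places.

0.0759

First, p̂₁ = 36/145 = 0.2483; p̂₂ = 526/1168 = 0.4503.
The two standard errors are √(0.2483×0.7517/145) = 0.03588 and √(0.4503×0.5497/1168) = 0.01456.
Because the samples are independent, SE_diff = √(0.03588² + 0.01456²) = 0.03872.
Using z* = 1.960 for 95%, ME = 1.960 × 0.03872 = 0.07589.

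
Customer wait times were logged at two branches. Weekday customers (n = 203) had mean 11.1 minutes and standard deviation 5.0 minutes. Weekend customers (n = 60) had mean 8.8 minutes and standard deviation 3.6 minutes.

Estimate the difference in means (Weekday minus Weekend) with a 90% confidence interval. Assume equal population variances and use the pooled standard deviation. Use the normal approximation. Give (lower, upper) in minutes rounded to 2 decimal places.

Pooled variance s_p² = [202·5.0² + 59·3.6²] / (203+60−2) = 22.2783, so s_p = 4.7200.
SE_diff = s_p·√(1/n₁ + 1/n₂) = 4.7200·√(1/203 + 1/60) = 0.6936.
z* = 1.645; margin = 1.645 × 0.6936 = 1.1410.
Difference = 11.1 − 8.8 = 2.3000.
2.3000 ± 1.1410 → (1.16, 3.44).

(1.16, 3.44)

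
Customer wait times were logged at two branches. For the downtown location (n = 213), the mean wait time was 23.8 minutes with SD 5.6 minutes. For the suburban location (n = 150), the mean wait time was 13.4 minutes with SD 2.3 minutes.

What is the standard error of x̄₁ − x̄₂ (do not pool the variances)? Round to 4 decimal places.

SE₁ = s₁/√n₁ = 5.6/√213 = 0.3837; SE₂ = 2.3/√150 = 0.1878.
Independent samples, unequal variances: SE_diff = √(SE₁² + SE₂²) = √(0.14722569 + 0.03526884) = 0.4272.

0.4272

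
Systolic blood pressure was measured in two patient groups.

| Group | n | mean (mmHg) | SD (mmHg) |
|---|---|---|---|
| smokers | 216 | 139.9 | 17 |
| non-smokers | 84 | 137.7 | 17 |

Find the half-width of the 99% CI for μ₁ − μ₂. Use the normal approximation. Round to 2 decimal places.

Per-group SEs: s₁/√n₁ = 17/√216 = 1.1567, s₂/√n₂ = 17/√84 = 1.8549.
Unpooled SE of the difference: √(1.33795489 + 3.44065401) = 2.1860.
Margin of error = z* · SE = 2.576 × 2.1860 = 5.6311.

5.63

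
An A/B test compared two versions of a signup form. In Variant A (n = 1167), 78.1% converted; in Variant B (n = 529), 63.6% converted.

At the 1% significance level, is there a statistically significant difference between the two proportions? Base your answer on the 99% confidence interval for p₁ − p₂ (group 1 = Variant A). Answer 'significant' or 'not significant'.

The two standard errors are √(0.7810×0.2190/1167) = 0.01211 and √(0.6360×0.3640/529) = 0.02092.
Because the samples are independent, SE_diff = √(0.01211² + 0.02092²) = 0.02417.
Using z* = 2.576 for 99%, ME = 2.576 × 0.02417 = 0.06226.
p̂₁ − p̂₂ = 0.1450; interval 0.1450 ± 0.06226 gives (0.08274, 0.20726).
The interval (0.08274, 0.20726) does not contain 0, so the difference is significant.

significant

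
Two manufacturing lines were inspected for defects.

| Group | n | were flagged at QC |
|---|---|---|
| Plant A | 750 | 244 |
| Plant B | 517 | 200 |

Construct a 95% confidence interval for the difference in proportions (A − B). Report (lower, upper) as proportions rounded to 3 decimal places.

p̂₁ = 244/750 = 0.3253 and p̂₂ = 200/517 = 0.3868.
SE₁ = √(p̂₁(1−p̂₁)/n₁) = √(0.3253·0.6747/750) = 0.01711; SE₂ = √(0.3868·0.6132/517) = 0.02142.
Independent samples: SE of the difference = √(SE₁² + SE₂²) = √(0.0002927521 + 0.0004588164) = 0.02741.
z* for 95% confidence is 1.960, so the margin of error is 1.960 × 0.02741 = 0.05372.
Point estimate p̂₁ − p̂₂ = 0.3253 − 0.3868 = -0.0615.
-0.0615 ± 0.05372 → (-0.115, -0.008).

(-0.115, -0.008)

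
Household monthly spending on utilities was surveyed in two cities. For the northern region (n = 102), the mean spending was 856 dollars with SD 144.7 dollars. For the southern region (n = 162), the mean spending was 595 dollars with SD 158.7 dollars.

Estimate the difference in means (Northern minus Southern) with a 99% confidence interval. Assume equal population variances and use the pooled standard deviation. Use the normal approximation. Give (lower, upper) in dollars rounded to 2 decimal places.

(211.03, 310.97)

Pooled variance s_p² = [101·144.7² + 161·158.7²] / (102+162−2) = 23548.2564, so s_p = 153.4544.
SE_diff = s_p·√(1/n₁ + 1/n₂) = 153.4544·√(1/102 + 1/162) = 19.3965.
z* = 2.576; margin = 2.576 × 19.3965 = 49.9654.
Difference = 856 − 595 = 261.0000.
261.0000 ± 49.9654 → (211.03, 310.97).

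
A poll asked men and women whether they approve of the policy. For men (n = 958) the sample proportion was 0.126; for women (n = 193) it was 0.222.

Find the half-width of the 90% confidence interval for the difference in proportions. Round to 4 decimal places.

SE₁ = √(p̂₁(1−p̂₁)/n₁) = √(0.1260·0.8740/958) = 0.01072; SE₂ = √(0.2220·0.7780/193) = 0.02991.
Independent samples: SE of the difference = √(SE₁² + SE₂²) = √(0.0001149184 + 0.0008946081) = 0.03177.
z* for 90% confidence is 1.645, so the margin of error is 1.645 × 0.03177 = 0.05226.

0.0523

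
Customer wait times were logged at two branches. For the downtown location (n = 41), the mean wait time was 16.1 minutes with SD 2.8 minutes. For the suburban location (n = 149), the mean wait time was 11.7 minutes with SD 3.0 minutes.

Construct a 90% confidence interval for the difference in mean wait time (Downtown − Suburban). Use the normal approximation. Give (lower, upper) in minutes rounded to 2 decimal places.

Per-group SEs: s₁/√n₁ = 2.8/√41 = 0.4373, s₂/√n₂ = 3.0/√149 = 0.2458.
Unpooled SE of the difference: √(0.19123129 + 0.06041764) = 0.5016.
Margin of error = z* · SE = 1.645 × 0.5016 = 0.8251.
x̄₁ − x̄₂ = 16.1 − 11.7 = 4.4000.
CI: 4.4000 ± 0.8251 = (3.57, 5.23).

(3.57, 5.23)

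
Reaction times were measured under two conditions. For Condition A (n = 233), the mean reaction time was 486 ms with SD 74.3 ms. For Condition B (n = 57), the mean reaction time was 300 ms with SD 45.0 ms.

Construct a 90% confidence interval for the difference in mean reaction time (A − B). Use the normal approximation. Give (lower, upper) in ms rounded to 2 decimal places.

(173.34, 198.66)

SE₁ = s₁/√n₁ = 74.3/√233 = 4.8676; SE₂ = 45.0/√57 = 5.9604.
Independent samples, unequal variances: SE_diff = √(SE₁² + SE₂²) = √(23.69352976 + 35.52636816) = 7.6954.
z* = 1.645, so margin of error = 1.645 × 7.6954 = 12.6589.
Difference in means = 486 − 300 = 186.0000.
186.0000 ± 12.6589 → (173.34, 198.66).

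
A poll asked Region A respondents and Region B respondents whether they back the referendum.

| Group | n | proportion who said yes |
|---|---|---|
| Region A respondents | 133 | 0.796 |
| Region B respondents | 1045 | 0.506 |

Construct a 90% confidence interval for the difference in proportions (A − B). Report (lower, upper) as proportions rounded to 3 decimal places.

The two standard errors are √(0.7960×0.2040/133) = 0.03494 and √(0.5060×0.4940/1045) = 0.01547.
Because the samples are independent, SE_diff = √(0.03494² + 0.01547²) = 0.03821.
Using z* = 1.645 for 90%, ME = 1.645 × 0.03821 = 0.06286.
p̂₁ − p̂₂ = 0.2900; interval 0.2900 ± 0.06286 gives (0.227, 0.353).

(0.227, 0.353)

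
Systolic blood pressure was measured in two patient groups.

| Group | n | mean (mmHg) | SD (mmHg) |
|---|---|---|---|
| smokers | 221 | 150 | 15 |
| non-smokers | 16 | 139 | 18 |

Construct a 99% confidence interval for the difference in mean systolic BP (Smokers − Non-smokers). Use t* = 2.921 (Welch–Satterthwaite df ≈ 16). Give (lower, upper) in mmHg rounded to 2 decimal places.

(-2.47, 24.47)

Standard errors of each mean: 15/√221 = 1.0090 and 18/√16 = 4.5000.
SE(x̄₁ − x̄₂) = √(1.0090² + 4.5000²) = 4.6117 for independent samples with unequal variances.
With t* = 2.921, the margin is 2.921 × 4.6117 = 13.4708.
x̄₁ − x̄₂ = 150 − 139 = 11.0000; the interval is 11.0000 ± 13.4708 = (-2.47, 24.47).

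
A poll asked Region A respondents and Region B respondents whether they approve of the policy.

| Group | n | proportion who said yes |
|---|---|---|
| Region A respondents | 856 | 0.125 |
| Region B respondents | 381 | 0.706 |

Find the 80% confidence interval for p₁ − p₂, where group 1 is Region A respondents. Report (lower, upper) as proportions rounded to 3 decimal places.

SE₁ = √(p̂₁(1−p̂₁)/n₁) = √(0.1250·0.8750/856) = 0.01130; SE₂ = √(0.7060·0.2940/381) = 0.02334.
Independent samples: SE of the difference = √(SE₁² + SE₂²) = √(0.00012769 + 0.0005447556) = 0.02593.
z* for 80% confidence is 1.282, so the margin of error is 1.282 × 0.02593 = 0.03324.
Point estimate p̂₁ − p̂₂ = 0.1250 − 0.7060 = -0.5810.
-0.5810 ± 0.03324 → (-0.614, -0.548).

(-0.614, -0.548)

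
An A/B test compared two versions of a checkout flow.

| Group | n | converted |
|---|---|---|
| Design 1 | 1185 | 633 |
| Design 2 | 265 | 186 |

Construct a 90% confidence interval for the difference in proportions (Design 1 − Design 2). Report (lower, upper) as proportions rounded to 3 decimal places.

First, p̂₁ = 633/1185 = 0.5342; p̂₂ = 186/265 = 0.7019.
The two standard errors are √(0.5342×0.4658/1185) = 0.01449 and √(0.7019×0.2981/265) = 0.02810.
Because the samples are independent, SE_diff = √(0.01449² + 0.02810²) = 0.03162.
Using z* = 1.645 for 90%, ME = 1.645 × 0.03162 = 0.05201.
p̂₁ − p̂₂ = -0.1677; interval -0.1677 ± 0.05201 gives (-0.220, -0.116).

(-0.220, -0.116)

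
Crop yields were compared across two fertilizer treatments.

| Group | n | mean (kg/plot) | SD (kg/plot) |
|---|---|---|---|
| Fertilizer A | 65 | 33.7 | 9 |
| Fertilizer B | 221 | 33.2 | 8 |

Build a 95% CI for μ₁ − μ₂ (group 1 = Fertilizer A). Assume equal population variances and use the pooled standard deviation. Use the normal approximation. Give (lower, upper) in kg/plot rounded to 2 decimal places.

(-1.78, 2.78)

s_p = √[((n₁−1)s₁² + (n₂−1)s₂²)/(n₁+n₂−2)] = √[(64·9² + 220·8²)/284] = 8.2360.
SE = 8.2360·√(1/65 + 1/221) = 1.1621.
With z* = 1.960, margin = 1.960 × 1.1621 = 2.2777.
x̄₁ − x̄₂ = 33.7 − 33.2 = 0.5000; interval 0.5000 ± 2.2777 = (-1.78, 2.78).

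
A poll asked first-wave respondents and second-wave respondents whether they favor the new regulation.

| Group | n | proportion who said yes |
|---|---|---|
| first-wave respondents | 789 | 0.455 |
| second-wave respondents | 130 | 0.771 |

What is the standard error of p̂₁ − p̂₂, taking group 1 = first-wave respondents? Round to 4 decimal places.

The two standard errors are √(0.4550×0.5450/789) = 0.01773 and √(0.7710×0.2290/130) = 0.03685.
Because the samples are independent, SE_diff = √(0.01773² + 0.03685²) = 0.04089.

0.0409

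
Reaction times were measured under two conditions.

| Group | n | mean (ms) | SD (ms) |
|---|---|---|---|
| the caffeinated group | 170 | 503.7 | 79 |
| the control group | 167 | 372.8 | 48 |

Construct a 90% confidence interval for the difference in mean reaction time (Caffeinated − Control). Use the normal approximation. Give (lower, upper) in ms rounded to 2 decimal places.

(119.21, 142.59)

Standard errors of each mean: 79/√170 = 6.0590 and 48/√167 = 3.7144.
SE(x̄₁ − x̄₂) = √(6.0590² + 3.7144²) = 7.1069 for independent samples with unequal variances.
With z* = 1.645, the margin is 1.645 × 7.1069 = 11.6909.
x̄₁ − x̄₂ = 503.7 − 372.8 = 130.9000; the interval is 130.9000 ± 11.6909 = (119.21, 142.59).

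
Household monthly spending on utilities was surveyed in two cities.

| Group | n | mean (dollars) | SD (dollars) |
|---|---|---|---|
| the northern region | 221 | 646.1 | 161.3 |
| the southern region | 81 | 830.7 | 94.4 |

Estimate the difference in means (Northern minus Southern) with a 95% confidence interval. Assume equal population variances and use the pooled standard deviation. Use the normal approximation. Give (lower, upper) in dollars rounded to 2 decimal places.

(-221.89, -147.31)

s_p = √[((n₁−1)s₁² + (n₂−1)s₂²)/(n₁+n₂−2)] = √[(220·161.3² + 80·94.4²)/300] = 146.4787.
SE = 146.4787·√(1/221 + 1/81) = 19.0256.
With z* = 1.960, margin = 1.960 × 19.0256 = 37.2902.
x̄₁ − x̄₂ = 646.1 − 830.7 = -184.6000; interval -184.6000 ± 37.2902 = (-221.89, -147.31).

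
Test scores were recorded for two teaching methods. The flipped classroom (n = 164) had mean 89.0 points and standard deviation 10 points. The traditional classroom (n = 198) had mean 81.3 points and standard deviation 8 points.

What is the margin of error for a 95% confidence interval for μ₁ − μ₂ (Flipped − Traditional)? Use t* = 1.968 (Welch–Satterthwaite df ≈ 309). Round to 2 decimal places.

1.90

Per-group SEs: s₁/√n₁ = 10/√164 = 0.7809, s₂/√n₂ = 8/√198 = 0.5685.
Unpooled SE of the difference: √(0.60980481 + 0.32319225) = 0.9659.
Margin of error = t* · SE = 1.968 × 0.9659 = 1.9009.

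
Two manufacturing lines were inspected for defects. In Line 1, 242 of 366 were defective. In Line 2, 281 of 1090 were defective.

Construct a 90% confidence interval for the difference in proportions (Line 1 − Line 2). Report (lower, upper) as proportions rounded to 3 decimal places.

(0.357, 0.450)

First, p̂₁ = 242/366 = 0.6612; p̂₂ = 281/1090 = 0.2578.
The two standard errors are √(0.6612×0.3388/366) = 0.02474 and √(0.2578×0.7422/1090) = 0.01325.
Because the samples are independent, SE_diff = √(0.02474² + 0.01325²) = 0.02806.
Using z* = 1.645 for 90%, ME = 1.645 × 0.02806 = 0.04616.
p̂₁ − p̂₂ = 0.4034; interval 0.4034 ± 0.04616 gives (0.357, 0.450).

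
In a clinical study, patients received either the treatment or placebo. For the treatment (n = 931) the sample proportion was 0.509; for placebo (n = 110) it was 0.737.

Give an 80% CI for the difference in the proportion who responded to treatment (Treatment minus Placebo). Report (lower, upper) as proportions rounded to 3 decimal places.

Each SE is √(p̂(1−p̂)/n): √(0.5090·0.4910/931) = 0.01638 and √(0.7370·0.2630/110) = 0.04198.
SE(p̂₁ − p̂₂) = √(SE₁² + SE₂²) = √(0.0002683044 + 0.0017623204) = 0.04506, since the two samples are independent.
At 80% confidence z* = 1.282; margin = 1.282 × 0.04506 = 0.05777.
The difference is 0.5090 − 0.7370 = -0.2280, so the interval is -0.2280 ± 0.05777 = (-0.286, -0.170).

(-0.286, -0.170)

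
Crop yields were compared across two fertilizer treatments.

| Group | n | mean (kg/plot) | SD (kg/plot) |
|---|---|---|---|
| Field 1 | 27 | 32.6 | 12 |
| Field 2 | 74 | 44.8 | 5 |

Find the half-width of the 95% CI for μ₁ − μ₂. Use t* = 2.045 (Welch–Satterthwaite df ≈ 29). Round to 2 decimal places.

Per-group SEs: s₁/√n₁ = 12/√27 = 2.3094, s₂/√n₂ = 5/√74 = 0.5812.
Unpooled SE of the difference: √(5.33332836 + 0.33779344) = 2.3814.
Margin of error = t* · SE = 2.045 × 2.3814 = 4.8700.

4.87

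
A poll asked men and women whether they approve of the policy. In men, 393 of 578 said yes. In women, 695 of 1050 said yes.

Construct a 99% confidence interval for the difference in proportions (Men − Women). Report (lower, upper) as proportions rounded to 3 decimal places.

(-0.045, 0.081)

First, p̂₁ = 393/578 = 0.6799; p̂₂ = 695/1050 = 0.6619.
The two standard errors are √(0.6799×0.3201/578) = 0.01940 and √(0.6619×0.3381/1050) = 0.01460.
Because the samples are independent, SE_diff = √(0.01940² + 0.01460²) = 0.02428.
Using z* = 2.576 for 99%, ME = 2.576 × 0.02428 = 0.06255.
p̂₁ − p̂₂ = 0.0180; interval 0.0180 ± 0.06255 gives (-0.045, 0.081).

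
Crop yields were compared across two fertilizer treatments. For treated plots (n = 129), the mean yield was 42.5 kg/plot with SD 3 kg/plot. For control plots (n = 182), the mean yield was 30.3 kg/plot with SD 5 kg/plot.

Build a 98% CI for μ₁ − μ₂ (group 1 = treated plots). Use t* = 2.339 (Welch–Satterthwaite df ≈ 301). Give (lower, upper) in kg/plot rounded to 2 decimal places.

SE₁ = s₁/√n₁ = 3/√129 = 0.2641; SE₂ = 5/√182 = 0.3706.
Independent samples, unequal variances: SE_diff = √(SE₁² + SE₂²) = √(0.06974881 + 0.13734436) = 0.4551.
t* = 2.339, so margin of error = 2.339 × 0.4551 = 1.0645.
Difference in means = 42.5 − 30.3 = 12.2000.
12.2000 ± 1.0645 → (11.14, 13.26).

(11.14, 13.26)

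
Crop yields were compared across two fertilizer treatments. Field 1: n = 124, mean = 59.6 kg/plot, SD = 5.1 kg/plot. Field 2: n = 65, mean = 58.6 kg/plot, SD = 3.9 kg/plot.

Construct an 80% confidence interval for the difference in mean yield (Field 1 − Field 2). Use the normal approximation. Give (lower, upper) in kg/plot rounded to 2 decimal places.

(0.15, 1.85)

Standard errors of each mean: 5.1/√124 = 0.4580 and 3.9/√65 = 0.4837.
SE(x̄₁ − x̄₂) = √(0.4580² + 0.4837²) = 0.6661 for independent samples with unequal variances.
With z* = 1.282, the margin is 1.282 × 0.6661 = 0.8539.
x̄₁ − x̄₂ = 59.6 − 58.6 = 1.0000; the interval is 1.0000 ± 0.8539 = (0.15, 1.85).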